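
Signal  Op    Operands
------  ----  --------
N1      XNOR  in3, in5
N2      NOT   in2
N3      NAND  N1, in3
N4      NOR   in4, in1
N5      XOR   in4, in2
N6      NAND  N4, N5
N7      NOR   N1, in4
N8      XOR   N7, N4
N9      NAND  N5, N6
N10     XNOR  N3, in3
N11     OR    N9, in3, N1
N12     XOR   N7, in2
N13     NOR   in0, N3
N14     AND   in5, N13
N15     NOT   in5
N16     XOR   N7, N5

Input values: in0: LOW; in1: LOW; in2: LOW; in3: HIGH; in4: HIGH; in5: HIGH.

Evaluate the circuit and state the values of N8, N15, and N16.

N8 = LOW, N15 = LOW, N16 = HIGH

N1 = in3 XNOR in5 = HIGH XNOR HIGH = HIGH
N4 = in4 NOR in1 = HIGH NOR LOW = LOW
N5 = in4 XOR in2 = HIGH XOR LOW = HIGH
N7 = N1 NOR in4 = HIGH NOR HIGH = LOW
N8 = N7 XOR N4 = LOW XOR LOW = LOW
N15 = NOT in5 = NOT HIGH = LOW
N16 = N7 XOR N5 = LOW XOR HIGH = HIGH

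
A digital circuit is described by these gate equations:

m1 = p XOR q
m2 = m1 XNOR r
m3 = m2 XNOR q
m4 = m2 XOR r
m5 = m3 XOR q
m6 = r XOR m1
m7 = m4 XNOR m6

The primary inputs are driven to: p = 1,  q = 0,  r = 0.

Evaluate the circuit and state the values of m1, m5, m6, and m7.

m1 = p XOR q = 1 XOR 0 = 1
m2 = m1 XNOR r = 1 XNOR 0 = 0
m3 = m2 XNOR q = 0 XNOR 0 = 1
m4 = m2 XOR r = 0 XOR 0 = 0
m5 = m3 XOR q = 1 XOR 0 = 1
m6 = r XOR m1 = 0 XOR 1 = 1
m7 = m4 XNOR m6 = 0 XNOR 1 = 0

m1 = 1  m5 = 1  m6 = 1  m7 = 0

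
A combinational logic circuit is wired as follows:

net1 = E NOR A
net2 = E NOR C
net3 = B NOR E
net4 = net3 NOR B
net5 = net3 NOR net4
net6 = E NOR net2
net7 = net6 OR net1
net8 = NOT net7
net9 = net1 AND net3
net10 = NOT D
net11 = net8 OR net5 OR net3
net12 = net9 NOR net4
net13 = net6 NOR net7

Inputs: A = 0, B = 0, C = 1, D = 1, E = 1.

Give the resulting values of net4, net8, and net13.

net1 = E NOR A = 1 NOR 0 = 0
net2 = E NOR C = 1 NOR 1 = 0
net3 = B NOR E = 0 NOR 1 = 0
net4 = net3 NOR B = 0 NOR 0 = 1
net6 = E NOR net2 = 1 NOR 0 = 0
net7 = net6 OR net1 = 0 OR 0 = 0
net8 = NOT net7 = NOT 0 = 1
net13 = net6 NOR net7 = 0 NOR 0 = 1

net4 = 1, net8 = 1, net13 = 1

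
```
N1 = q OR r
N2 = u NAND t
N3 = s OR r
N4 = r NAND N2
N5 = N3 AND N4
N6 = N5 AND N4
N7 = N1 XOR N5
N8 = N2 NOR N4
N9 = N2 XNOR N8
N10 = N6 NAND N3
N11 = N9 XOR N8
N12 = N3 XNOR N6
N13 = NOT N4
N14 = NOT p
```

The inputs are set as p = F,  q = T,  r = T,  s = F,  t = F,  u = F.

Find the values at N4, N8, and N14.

N4 = F; N8 = F; N14 = T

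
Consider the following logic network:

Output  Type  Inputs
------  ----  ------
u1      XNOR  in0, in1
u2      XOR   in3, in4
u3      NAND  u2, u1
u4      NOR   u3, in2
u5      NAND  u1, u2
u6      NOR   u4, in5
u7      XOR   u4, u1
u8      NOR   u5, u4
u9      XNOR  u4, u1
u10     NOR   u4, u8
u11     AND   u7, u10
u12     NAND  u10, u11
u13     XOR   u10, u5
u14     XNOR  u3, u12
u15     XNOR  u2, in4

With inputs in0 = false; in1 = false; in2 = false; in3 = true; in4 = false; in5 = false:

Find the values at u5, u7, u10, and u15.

u5 = false; u7 = false; u10 = false; u15 = false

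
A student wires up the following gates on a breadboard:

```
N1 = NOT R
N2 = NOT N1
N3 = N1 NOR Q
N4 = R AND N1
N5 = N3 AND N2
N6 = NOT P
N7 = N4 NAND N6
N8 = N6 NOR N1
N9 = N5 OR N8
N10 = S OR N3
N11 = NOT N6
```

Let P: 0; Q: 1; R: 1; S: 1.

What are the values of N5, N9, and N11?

N1 = NOT R = NOT 1 = 0
N2 = NOT N1 = NOT 0 = 1
N3 = N1 NOR Q = 0 NOR 1 = 0
N5 = N3 AND N2 = 0 AND 1 = 0
N6 = NOT P = NOT 0 = 1
N8 = N6 NOR N1 = 1 NOR 0 = 0
N9 = N5 OR N8 = 0 OR 0 = 0
N11 = NOT N6 = NOT 1 = 0

N5 = 0  N9 = 0  N11 = 0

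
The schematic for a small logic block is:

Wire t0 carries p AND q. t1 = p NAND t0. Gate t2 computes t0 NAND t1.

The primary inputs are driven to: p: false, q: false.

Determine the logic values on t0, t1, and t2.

t0 = p AND q = false AND false = false
t1 = p NAND t0 = false NAND false = true
t2 = t0 NAND t1 = false NAND true = true

t0 = false; t1 = true; t2 = true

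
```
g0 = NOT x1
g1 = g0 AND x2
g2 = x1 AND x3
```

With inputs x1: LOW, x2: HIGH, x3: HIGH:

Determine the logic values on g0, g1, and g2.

g0 = HIGH  g1 = HIGH  g2 = LOW

g0 = NOT x1 = NOT LOW = HIGH
g1 = g0 AND x2 = HIGH AND HIGH = HIGH
g2 = x1 AND x3 = LOW AND HIGH = LOW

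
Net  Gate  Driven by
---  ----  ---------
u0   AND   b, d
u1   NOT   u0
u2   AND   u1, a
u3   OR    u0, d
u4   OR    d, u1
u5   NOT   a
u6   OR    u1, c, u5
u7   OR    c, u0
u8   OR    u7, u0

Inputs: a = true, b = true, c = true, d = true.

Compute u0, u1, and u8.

u0 = true, u1 = false, u8 = true

u0 = b AND d = true AND true = true
u1 = NOT u0 = NOT true = false
u7 = c OR u0 = true OR true = true
u8 = u7 OR u0 = true OR true = true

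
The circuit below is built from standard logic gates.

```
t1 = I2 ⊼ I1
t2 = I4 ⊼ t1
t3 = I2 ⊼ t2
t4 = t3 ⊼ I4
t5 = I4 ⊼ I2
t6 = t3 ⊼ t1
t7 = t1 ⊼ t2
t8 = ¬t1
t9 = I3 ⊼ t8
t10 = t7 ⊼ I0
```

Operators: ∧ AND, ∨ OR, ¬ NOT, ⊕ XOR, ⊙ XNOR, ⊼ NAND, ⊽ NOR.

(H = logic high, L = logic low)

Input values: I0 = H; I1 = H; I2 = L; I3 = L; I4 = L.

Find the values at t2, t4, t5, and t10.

t2 = H, t4 = H, t5 = H, t10 = H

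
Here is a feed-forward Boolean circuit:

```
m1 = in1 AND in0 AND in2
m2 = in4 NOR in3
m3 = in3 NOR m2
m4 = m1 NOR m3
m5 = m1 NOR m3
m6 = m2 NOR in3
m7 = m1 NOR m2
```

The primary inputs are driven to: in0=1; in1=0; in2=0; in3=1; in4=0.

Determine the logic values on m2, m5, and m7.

m2 = 0, m5 = 1, m7 = 1

m1 = in1 AND in0 AND in2 = 0 AND 1 AND 0 = 0
m2 = in4 NOR in3 = 0 NOR 1 = 0
m3 = in3 NOR m2 = 1 NOR 0 = 0
m5 = m1 NOR m3 = 0 NOR 0 = 1
m7 = m1 NOR m2 = 0 NOR 0 = 1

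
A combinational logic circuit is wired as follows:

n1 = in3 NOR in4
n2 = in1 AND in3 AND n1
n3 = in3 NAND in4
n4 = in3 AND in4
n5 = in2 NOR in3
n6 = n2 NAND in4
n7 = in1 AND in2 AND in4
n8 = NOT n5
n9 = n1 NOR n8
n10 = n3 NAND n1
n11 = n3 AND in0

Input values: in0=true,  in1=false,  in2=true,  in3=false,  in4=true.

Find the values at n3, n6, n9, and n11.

n3 = true; n6 = true; n9 = false; n11 = true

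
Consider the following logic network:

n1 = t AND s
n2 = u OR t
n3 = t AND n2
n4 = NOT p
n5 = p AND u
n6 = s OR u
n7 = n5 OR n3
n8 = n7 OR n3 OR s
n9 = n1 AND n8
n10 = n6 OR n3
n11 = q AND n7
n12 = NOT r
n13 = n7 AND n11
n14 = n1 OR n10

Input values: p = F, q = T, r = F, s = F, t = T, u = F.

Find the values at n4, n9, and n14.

n1 = t AND s = T AND F = F
n2 = u OR t = F OR T = T
n3 = t AND n2 = T AND T = T
n4 = NOT p = NOT F = T
n5 = p AND u = F AND F = F
n6 = s OR u = F OR F = F
n7 = n5 OR n3 = F OR T = T
n8 = n7 OR n3 OR s = T OR T OR F = T
n9 = n1 AND n8 = F AND T = F
n10 = n6 OR n3 = F OR T = T
n14 = n1 OR n10 = F OR T = T

n4 = T; n9 = F; n14 = T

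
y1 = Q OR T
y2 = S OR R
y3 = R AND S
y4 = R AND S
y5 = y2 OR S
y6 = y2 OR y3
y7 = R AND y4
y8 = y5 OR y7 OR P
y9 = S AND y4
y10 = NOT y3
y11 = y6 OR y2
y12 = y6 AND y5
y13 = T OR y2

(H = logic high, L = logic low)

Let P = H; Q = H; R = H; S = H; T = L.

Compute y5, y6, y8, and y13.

y2 = S OR R = H OR H = H
y3 = R AND S = H AND H = H
y4 = R AND S = H AND H = H
y5 = y2 OR S = H OR H = H
y6 = y2 OR y3 = H OR H = H
y7 = R AND y4 = H AND H = H
y8 = y5 OR y7 OR P = H OR H OR H = H
y13 = T OR y2 = L OR H = H

y5 = H, y6 = H, y8 = H, y13 = H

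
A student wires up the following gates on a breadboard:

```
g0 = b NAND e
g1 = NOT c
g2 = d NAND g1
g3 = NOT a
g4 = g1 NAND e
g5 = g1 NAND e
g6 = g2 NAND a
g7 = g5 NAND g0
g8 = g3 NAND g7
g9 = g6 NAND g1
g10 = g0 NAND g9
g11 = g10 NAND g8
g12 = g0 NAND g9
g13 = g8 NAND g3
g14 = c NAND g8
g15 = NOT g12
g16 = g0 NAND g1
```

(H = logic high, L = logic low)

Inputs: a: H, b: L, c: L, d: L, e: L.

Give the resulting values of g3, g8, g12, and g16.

g3 = L  g8 = H  g12 = L  g16 = L

g0 = b NAND e = L NAND L = H
g1 = NOT c = NOT L = H
g2 = d NAND g1 = L NAND H = H
g3 = NOT a = NOT H = L
g5 = g1 NAND e = H NAND L = H
g6 = g2 NAND a = H NAND H = L
g7 = g5 NAND g0 = H NAND H = L
g8 = g3 NAND g7 = L NAND L = H
g9 = g6 NAND g1 = L NAND H = H
g12 = g0 NAND g9 = H NAND H = L
g16 = g0 NAND g1 = H NAND H = L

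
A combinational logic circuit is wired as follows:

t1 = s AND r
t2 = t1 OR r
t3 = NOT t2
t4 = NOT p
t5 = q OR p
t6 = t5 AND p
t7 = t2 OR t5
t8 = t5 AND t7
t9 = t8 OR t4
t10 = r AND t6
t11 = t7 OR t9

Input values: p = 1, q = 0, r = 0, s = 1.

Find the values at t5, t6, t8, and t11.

t5 = 1; t6 = 1; t8 = 1; t11 = 1

t1 = s AND r = 1 AND 0 = 0
t2 = t1 OR r = 0 OR 0 = 0
t4 = NOT p = NOT 1 = 0
t5 = q OR p = 0 OR 1 = 1
t6 = t5 AND p = 1 AND 1 = 1
t7 = t2 OR t5 = 0 OR 1 = 1
t8 = t5 AND t7 = 1 AND 1 = 1
t9 = t8 OR t4 = 1 OR 0 = 1
t11 = t7 OR t9 = 1 OR 1 = 1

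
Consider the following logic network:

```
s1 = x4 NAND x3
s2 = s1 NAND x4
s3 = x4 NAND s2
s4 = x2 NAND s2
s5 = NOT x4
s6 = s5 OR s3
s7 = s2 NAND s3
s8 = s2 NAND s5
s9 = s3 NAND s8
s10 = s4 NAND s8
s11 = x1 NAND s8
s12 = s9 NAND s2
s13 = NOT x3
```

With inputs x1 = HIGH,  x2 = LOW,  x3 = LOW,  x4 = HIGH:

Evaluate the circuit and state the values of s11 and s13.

s1 = x4 NAND x3 = HIGH NAND LOW = HIGH
s2 = s1 NAND x4 = HIGH NAND HIGH = LOW
s5 = NOT x4 = NOT HIGH = LOW
s8 = s2 NAND s5 = LOW NAND LOW = HIGH
s11 = x1 NAND s8 = HIGH NAND HIGH = LOW
s13 = NOT x3 = NOT LOW = HIGH

s11 = LOW, s13 = HIGH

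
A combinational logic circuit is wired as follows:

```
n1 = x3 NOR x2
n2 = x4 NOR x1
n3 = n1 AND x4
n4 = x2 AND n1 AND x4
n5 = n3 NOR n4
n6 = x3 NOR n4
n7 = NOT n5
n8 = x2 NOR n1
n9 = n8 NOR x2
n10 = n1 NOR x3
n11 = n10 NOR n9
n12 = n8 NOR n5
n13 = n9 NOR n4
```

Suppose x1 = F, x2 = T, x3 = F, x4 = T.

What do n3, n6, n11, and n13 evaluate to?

n3 = F; n6 = T; n11 = F; n13 = T

n1 = x3 NOR x2 = F NOR T = F
n3 = n1 AND x4 = F AND T = F
n4 = x2 AND n1 AND x4 = T AND F AND T = F
n6 = x3 NOR n4 = F NOR F = T
n8 = x2 NOR n1 = T NOR F = F
n9 = n8 NOR x2 = F NOR T = F
n10 = n1 NOR x3 = F NOR F = T
n11 = n10 NOR n9 = T NOR F = F
n13 = n9 NOR n4 = F NOR F = T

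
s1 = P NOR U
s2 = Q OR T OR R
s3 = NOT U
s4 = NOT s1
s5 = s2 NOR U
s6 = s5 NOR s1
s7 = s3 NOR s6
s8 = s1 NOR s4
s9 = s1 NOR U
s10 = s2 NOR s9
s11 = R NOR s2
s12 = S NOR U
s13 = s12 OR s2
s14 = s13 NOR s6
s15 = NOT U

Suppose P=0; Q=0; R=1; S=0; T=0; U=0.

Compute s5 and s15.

s5 = 0, s15 = 1

s2 = Q OR T OR R = 0 OR 0 OR 1 = 1
s5 = s2 NOR U = 1 NOR 0 = 0
s15 = NOT U = NOT 0 = 1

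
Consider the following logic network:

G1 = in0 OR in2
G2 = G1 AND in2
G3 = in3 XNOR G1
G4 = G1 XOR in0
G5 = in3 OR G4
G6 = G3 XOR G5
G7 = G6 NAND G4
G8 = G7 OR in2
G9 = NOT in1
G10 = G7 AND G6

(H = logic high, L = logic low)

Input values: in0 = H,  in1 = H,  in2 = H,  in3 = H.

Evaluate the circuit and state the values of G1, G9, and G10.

G1 = H; G9 = L; G10 = L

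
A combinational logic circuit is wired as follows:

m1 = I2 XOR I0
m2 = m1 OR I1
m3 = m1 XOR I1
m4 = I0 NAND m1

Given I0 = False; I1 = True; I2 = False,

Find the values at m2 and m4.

m1 = I2 XOR I0 = False XOR False = False
m2 = m1 OR I1 = False OR True = True
m4 = I0 NAND m1 = False NAND False = True

m2 = True, m4 = True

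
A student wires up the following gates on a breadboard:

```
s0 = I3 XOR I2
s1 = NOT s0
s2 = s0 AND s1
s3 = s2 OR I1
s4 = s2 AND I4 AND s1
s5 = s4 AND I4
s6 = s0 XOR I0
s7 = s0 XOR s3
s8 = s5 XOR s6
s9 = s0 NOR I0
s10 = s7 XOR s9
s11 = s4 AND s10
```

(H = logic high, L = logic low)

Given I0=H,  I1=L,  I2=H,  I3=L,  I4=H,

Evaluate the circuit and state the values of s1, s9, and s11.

s1 = L  s9 = L  s11 = L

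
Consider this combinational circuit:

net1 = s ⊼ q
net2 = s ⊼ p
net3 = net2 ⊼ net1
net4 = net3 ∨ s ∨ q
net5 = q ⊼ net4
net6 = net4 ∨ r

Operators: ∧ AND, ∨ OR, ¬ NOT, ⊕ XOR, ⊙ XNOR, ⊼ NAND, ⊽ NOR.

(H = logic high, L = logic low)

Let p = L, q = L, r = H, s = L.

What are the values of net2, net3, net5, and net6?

net2 = H  net3 = L  net5 = H  net6 = H

net1 = s NAND q = L NAND L = H
net2 = s NAND p = L NAND L = H
net3 = net2 NAND net1 = H NAND H = L
net4 = net3 OR s OR q = L OR L OR L = L
net5 = q NAND net4 = L NAND L = H
net6 = net4 OR r = L OR H = H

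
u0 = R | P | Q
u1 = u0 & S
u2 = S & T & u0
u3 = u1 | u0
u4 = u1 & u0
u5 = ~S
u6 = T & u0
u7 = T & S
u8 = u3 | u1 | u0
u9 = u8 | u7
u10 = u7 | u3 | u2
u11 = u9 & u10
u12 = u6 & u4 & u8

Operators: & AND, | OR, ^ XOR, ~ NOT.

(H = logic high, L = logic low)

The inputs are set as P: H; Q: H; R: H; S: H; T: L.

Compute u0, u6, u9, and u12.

u0 = H, u6 = L, u9 = H, u12 = L

u0 = R OR P OR Q = H OR H OR H = H
u1 = u0 AND S = H AND H = H
u3 = u1 OR u0 = H OR H = H
u4 = u1 AND u0 = H AND H = H
u6 = T AND u0 = L AND H = L
u7 = T AND S = L AND H = L
u8 = u3 OR u1 OR u0 = H OR H OR H = H
u9 = u8 OR u7 = H OR L = H
u12 = u6 AND u4 AND u8 = L AND H AND H = L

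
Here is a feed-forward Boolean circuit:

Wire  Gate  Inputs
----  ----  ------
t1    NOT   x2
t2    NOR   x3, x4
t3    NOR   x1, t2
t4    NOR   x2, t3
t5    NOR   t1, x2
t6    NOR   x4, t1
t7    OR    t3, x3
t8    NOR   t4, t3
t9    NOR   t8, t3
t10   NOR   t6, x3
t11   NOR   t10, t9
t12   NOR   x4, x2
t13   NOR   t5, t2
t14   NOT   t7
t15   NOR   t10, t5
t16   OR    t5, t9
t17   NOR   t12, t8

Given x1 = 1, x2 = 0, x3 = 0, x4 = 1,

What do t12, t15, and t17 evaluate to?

t12 = 0, t15 = 0, t17 = 1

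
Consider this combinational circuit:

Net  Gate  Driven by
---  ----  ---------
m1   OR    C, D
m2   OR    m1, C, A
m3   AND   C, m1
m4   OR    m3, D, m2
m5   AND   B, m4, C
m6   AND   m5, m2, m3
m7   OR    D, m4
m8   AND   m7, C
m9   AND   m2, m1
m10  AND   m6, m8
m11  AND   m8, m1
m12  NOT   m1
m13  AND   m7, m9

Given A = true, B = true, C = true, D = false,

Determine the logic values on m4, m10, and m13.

m4 = true, m10 = true, m13 = true

m1 = C OR D = true OR false = true
m2 = m1 OR C OR A = true OR true OR true = true
m3 = C AND m1 = true AND true = true
m4 = m3 OR D OR m2 = true OR false OR true = true
m5 = B AND m4 AND C = true AND true AND true = true
m6 = m5 AND m2 AND m3 = true AND true AND true = true
m7 = D OR m4 = false OR true = true
m8 = m7 AND C = true AND true = true
m9 = m2 AND m1 = true AND true = true
m10 = m6 AND m8 = true AND true = true
m13 = m7 AND m9 = true AND true = true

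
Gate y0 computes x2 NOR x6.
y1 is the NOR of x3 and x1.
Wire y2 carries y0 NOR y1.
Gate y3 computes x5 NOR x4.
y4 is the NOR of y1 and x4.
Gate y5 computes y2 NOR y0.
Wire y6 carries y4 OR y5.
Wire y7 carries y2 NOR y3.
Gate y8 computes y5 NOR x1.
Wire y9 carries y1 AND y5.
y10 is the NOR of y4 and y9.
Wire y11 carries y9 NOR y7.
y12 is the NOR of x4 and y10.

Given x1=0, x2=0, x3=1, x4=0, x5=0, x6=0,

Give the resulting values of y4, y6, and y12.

y4 = 1  y6 = 1  y12 = 1

y0 = x2 NOR x6 = 0 NOR 0 = 1
y1 = x3 NOR x1 = 1 NOR 0 = 0
y2 = y0 NOR y1 = 1 NOR 0 = 0
y4 = y1 NOR x4 = 0 NOR 0 = 1
y5 = y2 NOR y0 = 0 NOR 1 = 0
y6 = y4 OR y5 = 1 OR 0 = 1
y9 = y1 AND y5 = 0 AND 0 = 0
y10 = y4 NOR y9 = 1 NOR 0 = 0
y12 = x4 NOR y10 = 0 NOR 0 = 1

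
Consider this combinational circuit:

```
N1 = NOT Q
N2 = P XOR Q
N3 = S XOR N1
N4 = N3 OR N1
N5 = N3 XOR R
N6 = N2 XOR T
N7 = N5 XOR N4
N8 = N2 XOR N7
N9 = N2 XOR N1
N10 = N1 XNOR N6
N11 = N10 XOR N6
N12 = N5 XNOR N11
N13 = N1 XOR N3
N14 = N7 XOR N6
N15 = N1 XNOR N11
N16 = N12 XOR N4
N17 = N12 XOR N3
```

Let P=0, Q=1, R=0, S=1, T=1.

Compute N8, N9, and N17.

N1 = NOT Q = NOT 1 = 0
N2 = P XOR Q = 0 XOR 1 = 1
N3 = S XOR N1 = 1 XOR 0 = 1
N4 = N3 OR N1 = 1 OR 0 = 1
N5 = N3 XOR R = 1 XOR 0 = 1
N6 = N2 XOR T = 1 XOR 1 = 0
N7 = N5 XOR N4 = 1 XOR 1 = 0
N8 = N2 XOR N7 = 1 XOR 0 = 1
N9 = N2 XOR N1 = 1 XOR 0 = 1
N10 = N1 XNOR N6 = 0 XNOR 0 = 1
N11 = N10 XOR N6 = 1 XOR 0 = 1
N12 = N5 XNOR N11 = 1 XNOR 1 = 1
N17 = N12 XOR N3 = 1 XOR 1 = 0

N8 = 1, N9 = 1, N17 = 0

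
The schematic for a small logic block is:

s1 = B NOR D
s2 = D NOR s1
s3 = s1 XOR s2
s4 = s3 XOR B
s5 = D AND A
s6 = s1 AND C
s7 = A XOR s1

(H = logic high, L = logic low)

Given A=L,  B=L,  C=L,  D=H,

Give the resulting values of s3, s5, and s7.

s3 = L; s5 = L; s7 = L

s1 = B NOR D = L NOR H = L
s2 = D NOR s1 = H NOR L = L
s3 = s1 XOR s2 = L XOR L = L
s5 = D AND A = H AND L = L
s7 = A XOR s1 = L XOR L = L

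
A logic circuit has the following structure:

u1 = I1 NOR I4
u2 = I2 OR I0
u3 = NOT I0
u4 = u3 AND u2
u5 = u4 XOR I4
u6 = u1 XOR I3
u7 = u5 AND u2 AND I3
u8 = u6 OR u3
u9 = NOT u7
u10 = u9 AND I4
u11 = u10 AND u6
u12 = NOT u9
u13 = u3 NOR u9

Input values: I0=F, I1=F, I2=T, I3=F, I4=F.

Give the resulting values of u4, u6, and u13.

u1 = I1 NOR I4 = F NOR F = T
u2 = I2 OR I0 = T OR F = T
u3 = NOT I0 = NOT F = T
u4 = u3 AND u2 = T AND T = T
u5 = u4 XOR I4 = T XOR F = T
u6 = u1 XOR I3 = T XOR F = T
u7 = u5 AND u2 AND I3 = T AND T AND F = F
u9 = NOT u7 = NOT F = T
u13 = u3 NOR u9 = T NOR T = F

u4 = T  u6 = T  u13 = F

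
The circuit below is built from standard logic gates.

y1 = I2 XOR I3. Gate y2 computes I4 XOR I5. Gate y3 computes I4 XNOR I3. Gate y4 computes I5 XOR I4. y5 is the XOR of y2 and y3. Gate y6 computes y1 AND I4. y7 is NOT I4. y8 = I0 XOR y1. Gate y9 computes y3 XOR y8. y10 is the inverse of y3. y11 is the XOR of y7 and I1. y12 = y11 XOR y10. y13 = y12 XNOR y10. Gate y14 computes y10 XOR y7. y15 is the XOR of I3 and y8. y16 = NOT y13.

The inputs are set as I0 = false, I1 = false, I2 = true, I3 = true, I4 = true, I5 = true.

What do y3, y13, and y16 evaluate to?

y3 = I4 XNOR I3 = true XNOR true = true
y7 = NOT I4 = NOT true = false
y10 = NOT y3 = NOT true = false
y11 = y7 XOR I1 = false XOR false = false
y12 = y11 XOR y10 = false XOR false = false
y13 = y12 XNOR y10 = false XNOR false = true
y16 = NOT y13 = NOT true = false

y3 = true; y13 = true; y16 = false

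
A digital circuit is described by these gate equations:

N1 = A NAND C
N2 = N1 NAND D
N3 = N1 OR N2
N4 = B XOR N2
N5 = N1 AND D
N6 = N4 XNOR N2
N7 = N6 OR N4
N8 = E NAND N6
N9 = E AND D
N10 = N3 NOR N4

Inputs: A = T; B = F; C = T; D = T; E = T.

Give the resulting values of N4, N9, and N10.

N4 = T  N9 = T  N10 = F

N1 = A NAND C = T NAND T = F
N2 = N1 NAND D = F NAND T = T
N3 = N1 OR N2 = F OR T = T
N4 = B XOR N2 = F XOR T = T
N9 = E AND D = T AND T = T
N10 = N3 NOR N4 = T NOR T = F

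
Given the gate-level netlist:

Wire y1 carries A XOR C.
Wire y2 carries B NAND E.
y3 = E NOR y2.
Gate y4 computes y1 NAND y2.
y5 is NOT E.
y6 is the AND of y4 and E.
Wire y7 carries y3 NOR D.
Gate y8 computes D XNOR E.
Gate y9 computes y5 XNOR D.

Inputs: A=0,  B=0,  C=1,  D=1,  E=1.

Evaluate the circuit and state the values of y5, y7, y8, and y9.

y5 = 0, y7 = 0, y8 = 1, y9 = 0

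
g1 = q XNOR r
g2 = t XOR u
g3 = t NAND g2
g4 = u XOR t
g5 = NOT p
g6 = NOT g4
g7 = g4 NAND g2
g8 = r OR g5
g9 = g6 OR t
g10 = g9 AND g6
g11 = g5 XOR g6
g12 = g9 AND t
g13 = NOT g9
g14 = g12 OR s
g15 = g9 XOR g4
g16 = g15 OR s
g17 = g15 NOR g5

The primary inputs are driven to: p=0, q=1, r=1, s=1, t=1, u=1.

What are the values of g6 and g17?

g6 = 1  g17 = 0

g4 = u XOR t = 1 XOR 1 = 0
g5 = NOT p = NOT 0 = 1
g6 = NOT g4 = NOT 0 = 1
g9 = g6 OR t = 1 OR 1 = 1
g15 = g9 XOR g4 = 1 XOR 0 = 1
g17 = g15 NOR g5 = 1 NOR 1 = 0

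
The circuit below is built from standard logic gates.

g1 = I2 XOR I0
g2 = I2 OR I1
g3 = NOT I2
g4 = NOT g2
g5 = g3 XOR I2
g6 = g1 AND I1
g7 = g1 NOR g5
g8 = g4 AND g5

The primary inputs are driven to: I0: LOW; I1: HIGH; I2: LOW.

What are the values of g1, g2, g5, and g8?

g1 = LOW, g2 = HIGH, g5 = HIGH, g8 = LOW

g1 = I2 XOR I0 = LOW XOR LOW = LOW
g2 = I2 OR I1 = LOW OR HIGH = HIGH
g3 = NOT I2 = NOT LOW = HIGH
g4 = NOT g2 = NOT HIGH = LOW
g5 = g3 XOR I2 = HIGH XOR LOW = HIGH
g8 = g4 AND g5 = LOW AND HIGH = LOW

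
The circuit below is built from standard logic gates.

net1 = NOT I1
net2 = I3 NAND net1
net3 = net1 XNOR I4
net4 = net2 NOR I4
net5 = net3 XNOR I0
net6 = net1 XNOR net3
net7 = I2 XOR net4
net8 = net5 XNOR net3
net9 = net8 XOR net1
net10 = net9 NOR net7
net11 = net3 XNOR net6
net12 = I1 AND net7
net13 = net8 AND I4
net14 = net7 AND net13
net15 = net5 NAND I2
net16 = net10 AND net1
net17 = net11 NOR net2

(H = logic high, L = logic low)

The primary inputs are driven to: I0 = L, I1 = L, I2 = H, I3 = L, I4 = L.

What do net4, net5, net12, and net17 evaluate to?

net4 = L, net5 = H, net12 = L, net17 = L

net1 = NOT I1 = NOT L = H
net2 = I3 NAND net1 = L NAND H = H
net3 = net1 XNOR I4 = H XNOR L = L
net4 = net2 NOR I4 = H NOR L = L
net5 = net3 XNOR I0 = L XNOR L = H
net6 = net1 XNOR net3 = H XNOR L = L
net7 = I2 XOR net4 = H XOR L = H
net11 = net3 XNOR net6 = L XNOR L = H
net12 = I1 AND net7 = L AND H = L
net17 = net11 NOR net2 = H NOR H = L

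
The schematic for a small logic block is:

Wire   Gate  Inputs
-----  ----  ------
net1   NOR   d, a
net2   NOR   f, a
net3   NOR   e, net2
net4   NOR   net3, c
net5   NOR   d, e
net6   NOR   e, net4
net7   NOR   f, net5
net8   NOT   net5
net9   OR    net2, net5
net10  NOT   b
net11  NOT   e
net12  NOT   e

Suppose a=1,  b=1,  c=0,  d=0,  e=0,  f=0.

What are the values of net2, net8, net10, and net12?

net2 = f NOR a = 0 NOR 1 = 0
net5 = d NOR e = 0 NOR 0 = 1
net8 = NOT net5 = NOT 1 = 0
net10 = NOT b = NOT 1 = 0
net12 = NOT e = NOT 0 = 1

net2 = 0, net8 = 0, net10 = 0, net12 = 1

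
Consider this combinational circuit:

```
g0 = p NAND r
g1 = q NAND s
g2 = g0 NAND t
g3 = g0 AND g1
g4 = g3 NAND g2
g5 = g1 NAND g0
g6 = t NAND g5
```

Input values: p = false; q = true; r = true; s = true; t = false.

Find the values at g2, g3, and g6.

g2 = true, g3 = false, g6 = true

g0 = p NAND r = false NAND true = true
g1 = q NAND s = true NAND true = false
g2 = g0 NAND t = true NAND false = true
g3 = g0 AND g1 = true AND false = false
g5 = g1 NAND g0 = false NAND true = true
g6 = t NAND g5 = false NAND true = true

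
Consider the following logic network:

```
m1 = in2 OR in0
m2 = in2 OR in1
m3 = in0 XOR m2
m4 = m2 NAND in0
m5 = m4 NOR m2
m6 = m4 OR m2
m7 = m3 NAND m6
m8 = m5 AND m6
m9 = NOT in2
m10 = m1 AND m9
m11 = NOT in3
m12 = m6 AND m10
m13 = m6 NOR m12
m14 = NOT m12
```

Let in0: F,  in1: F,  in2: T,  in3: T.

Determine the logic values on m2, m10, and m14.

m2 = T; m10 = F; m14 = T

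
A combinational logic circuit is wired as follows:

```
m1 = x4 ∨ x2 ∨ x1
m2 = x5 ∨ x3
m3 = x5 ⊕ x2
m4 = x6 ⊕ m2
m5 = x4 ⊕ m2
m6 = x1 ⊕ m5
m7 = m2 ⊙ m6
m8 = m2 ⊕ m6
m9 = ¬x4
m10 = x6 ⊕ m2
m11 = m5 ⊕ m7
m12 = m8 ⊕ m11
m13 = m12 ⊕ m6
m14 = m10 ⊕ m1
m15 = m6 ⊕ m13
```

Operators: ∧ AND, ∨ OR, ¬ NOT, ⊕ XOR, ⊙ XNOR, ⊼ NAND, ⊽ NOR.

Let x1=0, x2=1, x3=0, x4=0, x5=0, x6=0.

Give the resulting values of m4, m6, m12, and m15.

m2 = x5 OR x3 = 0 OR 0 = 0
m4 = x6 XOR m2 = 0 XOR 0 = 0
m5 = x4 XOR m2 = 0 XOR 0 = 0
m6 = x1 XOR m5 = 0 XOR 0 = 0
m7 = m2 XNOR m6 = 0 XNOR 0 = 1
m8 = m2 XOR m6 = 0 XOR 0 = 0
m11 = m5 XOR m7 = 0 XOR 1 = 1
m12 = m8 XOR m11 = 0 XOR 1 = 1
m13 = m12 XOR m6 = 1 XOR 0 = 1
m15 = m6 XOR m13 = 0 XOR 1 = 1

m4 = 0; m6 = 0; m12 = 1; m15 = 1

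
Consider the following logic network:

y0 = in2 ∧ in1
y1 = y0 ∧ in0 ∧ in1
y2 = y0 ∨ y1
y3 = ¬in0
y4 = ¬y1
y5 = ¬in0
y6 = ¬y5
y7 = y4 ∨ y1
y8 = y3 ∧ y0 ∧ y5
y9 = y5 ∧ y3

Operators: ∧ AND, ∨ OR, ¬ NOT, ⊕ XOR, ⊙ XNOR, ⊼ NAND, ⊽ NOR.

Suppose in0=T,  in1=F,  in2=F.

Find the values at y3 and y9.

y3 = NOT in0 = NOT T = F
y5 = NOT in0 = NOT T = F
y9 = y5 AND y3 = F AND F = F

y3 = F, y9 = F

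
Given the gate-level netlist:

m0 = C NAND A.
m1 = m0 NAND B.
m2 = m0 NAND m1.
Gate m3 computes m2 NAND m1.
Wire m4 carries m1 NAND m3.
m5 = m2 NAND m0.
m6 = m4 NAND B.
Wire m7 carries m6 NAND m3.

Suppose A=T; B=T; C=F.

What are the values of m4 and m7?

m0 = C NAND A = F NAND T = T
m1 = m0 NAND B = T NAND T = F
m2 = m0 NAND m1 = T NAND F = T
m3 = m2 NAND m1 = T NAND F = T
m4 = m1 NAND m3 = F NAND T = T
m6 = m4 NAND B = T NAND T = F
m7 = m6 NAND m3 = F NAND T = T

m4 = T  m7 = T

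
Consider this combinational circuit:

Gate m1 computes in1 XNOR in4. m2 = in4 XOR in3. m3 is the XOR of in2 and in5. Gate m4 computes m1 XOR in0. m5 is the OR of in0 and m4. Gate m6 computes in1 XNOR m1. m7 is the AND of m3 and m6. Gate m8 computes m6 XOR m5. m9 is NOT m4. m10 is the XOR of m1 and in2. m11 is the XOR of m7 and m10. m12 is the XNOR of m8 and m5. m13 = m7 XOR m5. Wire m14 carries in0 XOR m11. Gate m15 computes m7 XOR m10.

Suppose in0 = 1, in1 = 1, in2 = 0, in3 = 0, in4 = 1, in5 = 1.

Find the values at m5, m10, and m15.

m5 = 1, m10 = 1, m15 = 0

m1 = in1 XNOR in4 = 1 XNOR 1 = 1
m3 = in2 XOR in5 = 0 XOR 1 = 1
m4 = m1 XOR in0 = 1 XOR 1 = 0
m5 = in0 OR m4 = 1 OR 0 = 1
m6 = in1 XNOR m1 = 1 XNOR 1 = 1
m7 = m3 AND m6 = 1 AND 1 = 1
m10 = m1 XOR in2 = 1 XOR 0 = 1
m15 = m7 XOR m10 = 1 XOR 1 = 0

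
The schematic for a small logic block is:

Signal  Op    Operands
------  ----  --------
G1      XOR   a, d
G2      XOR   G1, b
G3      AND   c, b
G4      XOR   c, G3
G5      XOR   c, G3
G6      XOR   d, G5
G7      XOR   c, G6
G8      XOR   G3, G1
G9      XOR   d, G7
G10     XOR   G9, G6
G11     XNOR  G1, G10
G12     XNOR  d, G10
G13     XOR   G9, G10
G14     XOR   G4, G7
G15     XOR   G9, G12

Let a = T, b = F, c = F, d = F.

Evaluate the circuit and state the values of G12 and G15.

G12 = T, G15 = T

G3 = c AND b = F AND F = F
G5 = c XOR G3 = F XOR F = F
G6 = d XOR G5 = F XOR F = F
G7 = c XOR G6 = F XOR F = F
G9 = d XOR G7 = F XOR F = F
G10 = G9 XOR G6 = F XOR F = F
G12 = d XNOR G10 = F XNOR F = T
G15 = G9 XOR G12 = F XOR T = T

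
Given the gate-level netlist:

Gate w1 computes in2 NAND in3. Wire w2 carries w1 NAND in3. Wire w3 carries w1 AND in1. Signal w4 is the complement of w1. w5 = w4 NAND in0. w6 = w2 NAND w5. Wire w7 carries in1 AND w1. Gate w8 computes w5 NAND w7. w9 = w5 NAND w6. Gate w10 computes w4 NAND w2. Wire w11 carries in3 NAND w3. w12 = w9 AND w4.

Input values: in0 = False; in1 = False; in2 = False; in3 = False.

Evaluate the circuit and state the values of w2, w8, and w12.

w2 = True  w8 = True  w12 = False

w1 = in2 NAND in3 = False NAND False = True
w2 = w1 NAND in3 = True NAND False = True
w4 = NOT w1 = NOT True = False
w5 = w4 NAND in0 = False NAND False = True
w6 = w2 NAND w5 = True NAND True = False
w7 = in1 AND w1 = False AND True = False
w8 = w5 NAND w7 = True NAND False = True
w9 = w5 NAND w6 = True NAND False = True
w12 = w9 AND w4 = True AND False = False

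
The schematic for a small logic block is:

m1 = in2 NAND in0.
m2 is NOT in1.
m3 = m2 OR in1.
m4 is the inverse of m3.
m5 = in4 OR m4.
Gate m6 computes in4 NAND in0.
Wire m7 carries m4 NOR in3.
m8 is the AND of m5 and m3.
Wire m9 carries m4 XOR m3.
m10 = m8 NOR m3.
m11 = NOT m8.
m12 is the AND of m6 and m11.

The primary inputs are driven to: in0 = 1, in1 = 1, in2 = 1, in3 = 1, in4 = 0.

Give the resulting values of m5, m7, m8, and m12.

m5 = 0  m7 = 0  m8 = 0  m12 = 1

m2 = NOT in1 = NOT 1 = 0
m3 = m2 OR in1 = 0 OR 1 = 1
m4 = NOT m3 = NOT 1 = 0
m5 = in4 OR m4 = 0 OR 0 = 0
m6 = in4 NAND in0 = 0 NAND 1 = 1
m7 = m4 NOR in3 = 0 NOR 1 = 0
m8 = m5 AND m3 = 0 AND 1 = 0
m11 = NOT m8 = NOT 0 = 1
m12 = m6 AND m11 = 1 AND 1 = 1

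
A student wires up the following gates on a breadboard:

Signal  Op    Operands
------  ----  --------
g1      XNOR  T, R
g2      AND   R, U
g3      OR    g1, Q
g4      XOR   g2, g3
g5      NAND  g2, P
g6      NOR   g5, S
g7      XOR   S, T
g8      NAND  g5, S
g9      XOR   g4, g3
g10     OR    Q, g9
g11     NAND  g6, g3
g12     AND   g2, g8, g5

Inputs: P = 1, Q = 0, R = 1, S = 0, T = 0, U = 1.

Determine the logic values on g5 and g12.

g2 = R AND U = 1 AND 1 = 1
g5 = g2 NAND P = 1 NAND 1 = 0
g8 = g5 NAND S = 0 NAND 0 = 1
g12 = g2 AND g8 AND g5 = 1 AND 1 AND 0 = 0

g5 = 0, g12 = 0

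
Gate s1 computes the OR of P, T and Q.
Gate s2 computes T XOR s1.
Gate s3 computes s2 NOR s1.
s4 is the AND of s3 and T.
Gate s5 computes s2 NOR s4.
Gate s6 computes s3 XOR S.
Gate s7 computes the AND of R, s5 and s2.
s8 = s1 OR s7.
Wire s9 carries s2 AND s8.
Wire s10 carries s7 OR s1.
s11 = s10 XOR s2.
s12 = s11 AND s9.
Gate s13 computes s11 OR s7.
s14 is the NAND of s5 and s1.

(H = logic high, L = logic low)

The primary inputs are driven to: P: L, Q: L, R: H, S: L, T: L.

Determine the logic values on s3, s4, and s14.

s3 = H  s4 = L  s14 = H

s1 = P OR T OR Q = L OR L OR L = L
s2 = T XOR s1 = L XOR L = L
s3 = s2 NOR s1 = L NOR L = H
s4 = s3 AND T = H AND L = L
s5 = s2 NOR s4 = L NOR L = H
s14 = s5 NAND s1 = H NAND L = H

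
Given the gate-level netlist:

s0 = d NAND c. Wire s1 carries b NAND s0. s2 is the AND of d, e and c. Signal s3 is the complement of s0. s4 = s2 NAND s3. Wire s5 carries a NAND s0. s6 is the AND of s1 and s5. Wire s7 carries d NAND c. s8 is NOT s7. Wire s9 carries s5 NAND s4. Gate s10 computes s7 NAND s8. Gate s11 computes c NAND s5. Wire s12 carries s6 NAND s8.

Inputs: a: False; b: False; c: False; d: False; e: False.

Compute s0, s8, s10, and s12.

s0 = d NAND c = False NAND False = True
s1 = b NAND s0 = False NAND True = True
s5 = a NAND s0 = False NAND True = True
s6 = s1 AND s5 = True AND True = True
s7 = d NAND c = False NAND False = True
s8 = NOT s7 = NOT True = False
s10 = s7 NAND s8 = True NAND False = True
s12 = s6 NAND s8 = True NAND False = True

s0 = True; s8 = False; s10 = True; s12 = True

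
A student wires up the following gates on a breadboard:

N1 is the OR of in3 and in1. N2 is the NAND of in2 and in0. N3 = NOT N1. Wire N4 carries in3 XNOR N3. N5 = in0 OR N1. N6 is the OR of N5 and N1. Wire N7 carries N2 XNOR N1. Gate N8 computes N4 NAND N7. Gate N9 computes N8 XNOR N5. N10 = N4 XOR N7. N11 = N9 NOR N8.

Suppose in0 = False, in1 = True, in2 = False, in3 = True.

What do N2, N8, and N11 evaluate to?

N2 = True  N8 = True  N11 = False

N1 = in3 OR in1 = True OR True = True
N2 = in2 NAND in0 = False NAND False = True
N3 = NOT N1 = NOT True = False
N4 = in3 XNOR N3 = True XNOR False = False
N5 = in0 OR N1 = False OR True = True
N7 = N2 XNOR N1 = True XNOR True = True
N8 = N4 NAND N7 = False NAND True = True
N9 = N8 XNOR N5 = True XNOR True = True
N11 = N9 NOR N8 = True NOR True = False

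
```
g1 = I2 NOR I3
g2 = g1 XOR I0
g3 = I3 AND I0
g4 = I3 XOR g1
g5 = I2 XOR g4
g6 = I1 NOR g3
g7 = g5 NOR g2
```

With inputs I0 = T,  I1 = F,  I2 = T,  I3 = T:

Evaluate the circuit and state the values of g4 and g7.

g1 = I2 NOR I3 = T NOR T = F
g2 = g1 XOR I0 = F XOR T = T
g4 = I3 XOR g1 = T XOR F = T
g5 = I2 XOR g4 = T XOR T = F
g7 = g5 NOR g2 = F NOR T = F

g4 = T  g7 = F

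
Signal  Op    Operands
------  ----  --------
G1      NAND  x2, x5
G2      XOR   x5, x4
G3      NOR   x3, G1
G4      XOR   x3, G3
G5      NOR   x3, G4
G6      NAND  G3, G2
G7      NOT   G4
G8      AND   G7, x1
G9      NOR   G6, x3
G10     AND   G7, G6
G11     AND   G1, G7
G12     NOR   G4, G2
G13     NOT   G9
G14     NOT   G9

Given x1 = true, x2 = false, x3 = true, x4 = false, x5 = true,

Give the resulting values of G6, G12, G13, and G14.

G6 = true  G12 = false  G13 = true  G14 = true

G1 = x2 NAND x5 = false NAND true = true
G2 = x5 XOR x4 = true XOR false = true
G3 = x3 NOR G1 = true NOR true = false
G4 = x3 XOR G3 = true XOR false = true
G6 = G3 NAND G2 = false NAND true = true
G9 = G6 NOR x3 = true NOR true = false
G12 = G4 NOR G2 = true NOR true = false
G13 = NOT G9 = NOT false = true
G14 = NOT G9 = NOT false = true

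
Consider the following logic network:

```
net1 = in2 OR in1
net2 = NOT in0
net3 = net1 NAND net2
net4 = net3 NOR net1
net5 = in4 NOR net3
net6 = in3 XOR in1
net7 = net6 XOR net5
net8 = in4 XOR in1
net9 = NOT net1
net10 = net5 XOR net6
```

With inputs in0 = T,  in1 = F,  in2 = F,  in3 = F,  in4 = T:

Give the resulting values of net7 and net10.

net7 = F, net10 = F

net1 = in2 OR in1 = F OR F = F
net2 = NOT in0 = NOT T = F
net3 = net1 NAND net2 = F NAND F = T
net5 = in4 NOR net3 = T NOR T = F
net6 = in3 XOR in1 = F XOR F = F
net7 = net6 XOR net5 = F XOR F = F
net10 = net5 XOR net6 = F XOR F = F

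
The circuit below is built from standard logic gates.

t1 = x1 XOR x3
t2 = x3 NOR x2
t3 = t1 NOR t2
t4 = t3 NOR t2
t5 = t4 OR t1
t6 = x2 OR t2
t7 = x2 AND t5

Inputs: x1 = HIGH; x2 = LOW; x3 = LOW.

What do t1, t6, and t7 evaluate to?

t1 = HIGH; t6 = HIGH; t7 = LOW

t1 = x1 XOR x3 = HIGH XOR LOW = HIGH
t2 = x3 NOR x2 = LOW NOR LOW = HIGH
t3 = t1 NOR t2 = HIGH NOR HIGH = LOW
t4 = t3 NOR t2 = LOW NOR HIGH = LOW
t5 = t4 OR t1 = LOW OR HIGH = HIGH
t6 = x2 OR t2 = LOW OR HIGH = HIGH
t7 = x2 AND t5 = LOW AND HIGH = LOW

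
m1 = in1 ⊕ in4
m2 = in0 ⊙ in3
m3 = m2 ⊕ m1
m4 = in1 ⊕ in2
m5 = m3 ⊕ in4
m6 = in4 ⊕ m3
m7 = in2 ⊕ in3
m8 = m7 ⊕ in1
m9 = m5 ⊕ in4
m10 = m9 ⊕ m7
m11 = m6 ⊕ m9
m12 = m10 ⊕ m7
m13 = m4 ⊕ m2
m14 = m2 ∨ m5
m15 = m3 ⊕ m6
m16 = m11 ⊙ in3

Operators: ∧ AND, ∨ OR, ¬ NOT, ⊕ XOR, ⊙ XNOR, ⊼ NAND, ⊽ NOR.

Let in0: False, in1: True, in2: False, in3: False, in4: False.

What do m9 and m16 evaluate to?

m1 = in1 XOR in4 = True XOR False = True
m2 = in0 XNOR in3 = False XNOR False = True
m3 = m2 XOR m1 = True XOR True = False
m5 = m3 XOR in4 = False XOR False = False
m6 = in4 XOR m3 = False XOR False = False
m9 = m5 XOR in4 = False XOR False = False
m11 = m6 XOR m9 = False XOR False = False
m16 = m11 XNOR in3 = False XNOR False = True

m9 = False, m16 = True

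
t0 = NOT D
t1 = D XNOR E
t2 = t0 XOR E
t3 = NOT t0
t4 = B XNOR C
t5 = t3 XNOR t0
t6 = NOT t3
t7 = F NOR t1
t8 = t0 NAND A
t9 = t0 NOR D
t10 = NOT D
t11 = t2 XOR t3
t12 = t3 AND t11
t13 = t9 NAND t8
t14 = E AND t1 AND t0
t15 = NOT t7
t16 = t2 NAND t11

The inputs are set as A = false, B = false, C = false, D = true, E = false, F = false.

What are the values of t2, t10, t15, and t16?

t2 = false, t10 = false, t15 = false, t16 = true

t0 = NOT D = NOT true = false
t1 = D XNOR E = true XNOR false = false
t2 = t0 XOR E = false XOR false = false
t3 = NOT t0 = NOT false = true
t7 = F NOR t1 = false NOR false = true
t10 = NOT D = NOT true = false
t11 = t2 XOR t3 = false XOR true = true
t15 = NOT t7 = NOT true = false
t16 = t2 NAND t11 = false NAND true = true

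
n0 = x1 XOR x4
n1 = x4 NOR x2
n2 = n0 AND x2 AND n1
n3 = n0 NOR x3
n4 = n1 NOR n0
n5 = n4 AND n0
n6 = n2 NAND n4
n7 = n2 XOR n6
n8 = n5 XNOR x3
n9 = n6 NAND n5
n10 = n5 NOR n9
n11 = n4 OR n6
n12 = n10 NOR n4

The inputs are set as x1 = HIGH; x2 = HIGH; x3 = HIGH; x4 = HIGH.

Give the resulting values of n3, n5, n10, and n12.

n0 = x1 XOR x4 = HIGH XOR HIGH = LOW
n1 = x4 NOR x2 = HIGH NOR HIGH = LOW
n2 = n0 AND x2 AND n1 = LOW AND HIGH AND LOW = LOW
n3 = n0 NOR x3 = LOW NOR HIGH = LOW
n4 = n1 NOR n0 = LOW NOR LOW = HIGH
n5 = n4 AND n0 = HIGH AND LOW = LOW
n6 = n2 NAND n4 = LOW NAND HIGH = HIGH
n9 = n6 NAND n5 = HIGH NAND LOW = HIGH
n10 = n5 NOR n9 = LOW NOR HIGH = LOW
n12 = n10 NOR n4 = LOW NOR HIGH = LOW

n3 = LOW, n5 = LOW, n10 = LOW, n12 = LOW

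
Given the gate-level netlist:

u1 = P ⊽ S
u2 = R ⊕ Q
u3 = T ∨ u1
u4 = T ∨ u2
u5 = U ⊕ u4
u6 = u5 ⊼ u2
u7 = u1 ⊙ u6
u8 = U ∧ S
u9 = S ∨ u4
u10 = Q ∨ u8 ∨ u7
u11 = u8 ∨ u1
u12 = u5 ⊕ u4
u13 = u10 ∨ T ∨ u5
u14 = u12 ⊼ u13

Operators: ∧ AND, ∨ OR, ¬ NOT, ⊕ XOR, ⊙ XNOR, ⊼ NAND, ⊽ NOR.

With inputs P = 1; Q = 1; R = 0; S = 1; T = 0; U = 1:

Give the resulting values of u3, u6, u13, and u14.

u3 = 0  u6 = 1  u13 = 1  u14 = 0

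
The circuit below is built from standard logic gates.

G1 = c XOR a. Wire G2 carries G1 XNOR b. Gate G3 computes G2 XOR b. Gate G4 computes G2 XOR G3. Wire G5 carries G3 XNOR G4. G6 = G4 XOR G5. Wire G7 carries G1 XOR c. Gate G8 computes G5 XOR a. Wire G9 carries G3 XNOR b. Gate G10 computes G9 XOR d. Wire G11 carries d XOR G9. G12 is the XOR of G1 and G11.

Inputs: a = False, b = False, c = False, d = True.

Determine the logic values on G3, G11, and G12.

G3 = True; G11 = True; G12 = True

G1 = c XOR a = False XOR False = False
G2 = G1 XNOR b = False XNOR False = True
G3 = G2 XOR b = True XOR False = True
G9 = G3 XNOR b = True XNOR False = False
G11 = d XOR G9 = True XOR False = True
G12 = G1 XOR G11 = False XOR True = True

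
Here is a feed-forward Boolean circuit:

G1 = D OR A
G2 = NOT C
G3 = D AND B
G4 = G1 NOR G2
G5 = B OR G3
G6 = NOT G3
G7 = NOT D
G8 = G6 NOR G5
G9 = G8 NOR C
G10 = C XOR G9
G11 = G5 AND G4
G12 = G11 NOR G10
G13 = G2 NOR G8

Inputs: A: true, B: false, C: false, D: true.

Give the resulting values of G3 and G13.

G3 = false; G13 = false

G2 = NOT C = NOT false = true
G3 = D AND B = true AND false = false
G5 = B OR G3 = false OR false = false
G6 = NOT G3 = NOT false = true
G8 = G6 NOR G5 = true NOR false = false
G13 = G2 NOR G8 = true NOR false = false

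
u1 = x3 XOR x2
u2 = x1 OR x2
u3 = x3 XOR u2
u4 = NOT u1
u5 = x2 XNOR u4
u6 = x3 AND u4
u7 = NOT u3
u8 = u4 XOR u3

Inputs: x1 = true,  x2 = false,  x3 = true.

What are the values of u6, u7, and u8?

u1 = x3 XOR x2 = true XOR false = true
u2 = x1 OR x2 = true OR false = true
u3 = x3 XOR u2 = true XOR true = false
u4 = NOT u1 = NOT true = false
u6 = x3 AND u4 = true AND false = false
u7 = NOT u3 = NOT false = true
u8 = u4 XOR u3 = false XOR false = false

u6 = false  u7 = true  u8 = false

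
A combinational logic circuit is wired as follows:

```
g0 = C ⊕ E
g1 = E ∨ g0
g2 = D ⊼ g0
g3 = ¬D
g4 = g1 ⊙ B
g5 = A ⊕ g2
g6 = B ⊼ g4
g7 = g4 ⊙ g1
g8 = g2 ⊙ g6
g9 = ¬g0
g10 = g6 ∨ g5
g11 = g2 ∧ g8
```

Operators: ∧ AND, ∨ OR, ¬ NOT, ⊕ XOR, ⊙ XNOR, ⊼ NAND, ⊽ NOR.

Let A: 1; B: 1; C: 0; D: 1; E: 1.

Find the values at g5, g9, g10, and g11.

g5 = 1  g9 = 0  g10 = 1  g11 = 0

g0 = C XOR E = 0 XOR 1 = 1
g1 = E OR g0 = 1 OR 1 = 1
g2 = D NAND g0 = 1 NAND 1 = 0
g4 = g1 XNOR B = 1 XNOR 1 = 1
g5 = A XOR g2 = 1 XOR 0 = 1
g6 = B NAND g4 = 1 NAND 1 = 0
g8 = g2 XNOR g6 = 0 XNOR 0 = 1
g9 = NOT g0 = NOT 1 = 0
g10 = g6 OR g5 = 0 OR 1 = 1
g11 = g2 AND g8 = 0 AND 1 = 0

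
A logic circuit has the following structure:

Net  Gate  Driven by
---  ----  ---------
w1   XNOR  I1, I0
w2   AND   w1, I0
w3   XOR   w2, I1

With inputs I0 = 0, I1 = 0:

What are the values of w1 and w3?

w1 = 1, w3 = 0

w1 = I1 XNOR I0 = 0 XNOR 0 = 1
w2 = w1 AND I0 = 1 AND 0 = 0
w3 = w2 XOR I1 = 0 XOR 0 = 0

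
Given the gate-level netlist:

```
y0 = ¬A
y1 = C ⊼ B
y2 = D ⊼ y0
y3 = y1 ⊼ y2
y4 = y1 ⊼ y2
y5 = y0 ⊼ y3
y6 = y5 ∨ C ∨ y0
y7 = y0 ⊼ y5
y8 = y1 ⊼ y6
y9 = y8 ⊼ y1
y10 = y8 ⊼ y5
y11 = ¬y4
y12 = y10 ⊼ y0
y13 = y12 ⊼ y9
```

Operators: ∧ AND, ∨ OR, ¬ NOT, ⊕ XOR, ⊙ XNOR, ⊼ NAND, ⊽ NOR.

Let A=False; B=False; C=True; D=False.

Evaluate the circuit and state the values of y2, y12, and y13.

y0 = NOT A = NOT False = True
y1 = C NAND B = True NAND False = True
y2 = D NAND y0 = False NAND True = True
y3 = y1 NAND y2 = True NAND True = False
y5 = y0 NAND y3 = True NAND False = True
y6 = y5 OR C OR y0 = True OR True OR True = True
y8 = y1 NAND y6 = True NAND True = False
y9 = y8 NAND y1 = False NAND True = True
y10 = y8 NAND y5 = False NAND True = True
y12 = y10 NAND y0 = True NAND True = False
y13 = y12 NAND y9 = False NAND True = True

y2 = True, y12 = False, y13 = True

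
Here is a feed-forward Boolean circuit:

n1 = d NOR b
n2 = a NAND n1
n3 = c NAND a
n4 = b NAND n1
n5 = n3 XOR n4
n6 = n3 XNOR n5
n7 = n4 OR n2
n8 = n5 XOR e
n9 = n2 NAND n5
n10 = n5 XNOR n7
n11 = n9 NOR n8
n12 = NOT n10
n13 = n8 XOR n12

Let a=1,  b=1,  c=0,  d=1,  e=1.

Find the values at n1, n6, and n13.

n1 = 0, n6 = 0, n13 = 0

n1 = d NOR b = 1 NOR 1 = 0
n2 = a NAND n1 = 1 NAND 0 = 1
n3 = c NAND a = 0 NAND 1 = 1
n4 = b NAND n1 = 1 NAND 0 = 1
n5 = n3 XOR n4 = 1 XOR 1 = 0
n6 = n3 XNOR n5 = 1 XNOR 0 = 0
n7 = n4 OR n2 = 1 OR 1 = 1
n8 = n5 XOR e = 0 XOR 1 = 1
n10 = n5 XNOR n7 = 0 XNOR 1 = 0
n12 = NOT n10 = NOT 0 = 1
n13 = n8 XOR n12 = 1 XOR 1 = 0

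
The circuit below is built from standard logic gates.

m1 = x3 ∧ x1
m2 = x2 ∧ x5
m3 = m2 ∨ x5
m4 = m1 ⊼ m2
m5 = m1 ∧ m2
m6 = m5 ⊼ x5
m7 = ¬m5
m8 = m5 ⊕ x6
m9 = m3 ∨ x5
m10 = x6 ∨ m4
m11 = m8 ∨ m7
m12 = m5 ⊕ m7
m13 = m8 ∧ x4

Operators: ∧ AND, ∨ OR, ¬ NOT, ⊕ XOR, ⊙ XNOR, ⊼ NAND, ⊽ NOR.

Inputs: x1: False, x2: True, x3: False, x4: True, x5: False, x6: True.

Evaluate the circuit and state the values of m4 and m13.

m4 = True; m13 = True

m1 = x3 AND x1 = False AND False = False
m2 = x2 AND x5 = True AND False = False
m4 = m1 NAND m2 = False NAND False = True
m5 = m1 AND m2 = False AND False = False
m8 = m5 XOR x6 = False XOR True = True
m13 = m8 AND x4 = True AND True = True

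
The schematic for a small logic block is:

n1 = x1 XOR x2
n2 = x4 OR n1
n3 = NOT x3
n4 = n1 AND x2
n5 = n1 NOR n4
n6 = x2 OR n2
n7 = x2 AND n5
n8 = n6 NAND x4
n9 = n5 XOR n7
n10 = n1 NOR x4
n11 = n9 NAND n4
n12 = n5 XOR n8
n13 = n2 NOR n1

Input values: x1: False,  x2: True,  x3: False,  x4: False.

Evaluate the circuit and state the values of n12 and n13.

n12 = True, n13 = False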